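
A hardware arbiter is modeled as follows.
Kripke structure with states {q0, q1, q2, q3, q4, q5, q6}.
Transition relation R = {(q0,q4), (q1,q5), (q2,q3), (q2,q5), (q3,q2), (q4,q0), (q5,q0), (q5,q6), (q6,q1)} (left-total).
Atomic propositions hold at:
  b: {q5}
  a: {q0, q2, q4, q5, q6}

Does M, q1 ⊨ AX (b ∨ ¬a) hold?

Sat(¬a) = {q1, q3}
Sat(b ∨ ¬a) = {q1, q3, q5}
Sat(AX (b ∨ ¬a)) = {s : every successor in {q1, q3, q5}} = {q1, q2, q6}
q1 ∈ Sat(AX (b ∨ ¬a)) = {q1, q2, q6}, so the formula holds at q1.

Yes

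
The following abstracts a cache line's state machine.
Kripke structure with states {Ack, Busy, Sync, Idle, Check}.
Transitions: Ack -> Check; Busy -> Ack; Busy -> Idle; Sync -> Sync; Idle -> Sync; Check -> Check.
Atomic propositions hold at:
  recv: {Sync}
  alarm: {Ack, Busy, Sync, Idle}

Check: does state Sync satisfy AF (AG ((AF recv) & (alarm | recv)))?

AF recv: least fixpoint, start Z0 = {Sync}, add states with every successor in Z. Z1 = {Sync, Idle}; fixed.
Sat(AF recv) = {Sync, Idle}
Sat(alarm | recv) = {Ack, Busy, Sync, Idle}
Sat((AF recv) & (alarm | recv)) = {Sync, Idle}
AG ((AF recv) & (alarm | recv)): greatest fixpoint, start Z0 = {Sync, Idle}, keep only states in Sat with every successor in Z. Already a fixed point.
Sat(AG ((AF recv) & (alarm | recv))) = {Sync, Idle}
AF (AG ((AF recv) & (alarm | recv))): least fixpoint, start Z0 = {Sync, Idle}, add states with every successor in Z. Already a fixed point.
Sat(AF (AG ((AF recv) & (alarm | recv)))) = {Sync, Idle}
Sync ∈ Sat(AF (AG ((AF recv) & (alarm | recv)))) = {Sync, Idle}, so the formula holds at Sync.

Yes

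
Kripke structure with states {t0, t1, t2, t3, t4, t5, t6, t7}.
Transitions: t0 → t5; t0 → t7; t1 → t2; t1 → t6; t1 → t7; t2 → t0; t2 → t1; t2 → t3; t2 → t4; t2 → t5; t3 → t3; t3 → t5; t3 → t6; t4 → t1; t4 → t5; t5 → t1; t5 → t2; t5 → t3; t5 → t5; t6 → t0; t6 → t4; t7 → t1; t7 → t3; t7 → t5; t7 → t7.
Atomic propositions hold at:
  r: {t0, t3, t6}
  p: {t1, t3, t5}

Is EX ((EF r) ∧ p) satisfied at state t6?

EF r: least fixpoint, start Z0 = {t0, t3, t6}, add states with some successor in Z. Z1 = {t0, t1, t2, t3, t5, t6, t7}; Z2 = {t0, t1, t2, t3, t4, t5, t6, t7}; fixed.
Sat(EF r) = {t0, t1, t2, t3, t4, t5, t6, t7}
Sat((EF r) ∧ p) = {t1, t3, t5}
Sat(EX ((EF r) ∧ p)) = {s : some successor in {t1, t3, t5}} = {t0, t2, t3, t4, t5, t7}
t6 ∉ Sat(EX ((EF r) ∧ p)) = {t0, t2, t3, t4, t5, t7}, so the formula does not hold at t6.

No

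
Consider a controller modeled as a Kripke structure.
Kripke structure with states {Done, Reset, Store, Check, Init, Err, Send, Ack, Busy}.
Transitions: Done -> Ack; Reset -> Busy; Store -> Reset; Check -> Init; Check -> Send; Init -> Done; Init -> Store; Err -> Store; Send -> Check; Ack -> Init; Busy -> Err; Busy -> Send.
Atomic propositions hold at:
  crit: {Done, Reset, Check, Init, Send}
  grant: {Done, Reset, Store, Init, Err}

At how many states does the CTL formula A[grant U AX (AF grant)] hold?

AF grant: least fixpoint, start Z0 = {Done, Reset, Store, Init, Err}, add states with every successor in Z. Z1 = {Done, Reset, Store, Init, Err, Ack}; fixed.
Sat(AF grant) = {Done, Reset, Store, Init, Err, Ack}
Sat(AX (AF grant)) = {s : every successor in {Done, Reset, Store, Init, Err, Ack}} = {Done, Store, Init, Err, Ack}
A[grant U AX (AF grant)]: least fixpoint, start Z0 = Sat(AX (AF grant)) = {Done, Store, Init, Err, Ack}, add states in Sat(grant) with every successor in Z. Already a fixed point.
Sat(A[grant U AX (AF grant)]) = {Done, Store, Init, Err, Ack}
|Sat(A[grant U AX (AF grant)])| = |{Done, Store, Init, Err, Ack}| = 5.

5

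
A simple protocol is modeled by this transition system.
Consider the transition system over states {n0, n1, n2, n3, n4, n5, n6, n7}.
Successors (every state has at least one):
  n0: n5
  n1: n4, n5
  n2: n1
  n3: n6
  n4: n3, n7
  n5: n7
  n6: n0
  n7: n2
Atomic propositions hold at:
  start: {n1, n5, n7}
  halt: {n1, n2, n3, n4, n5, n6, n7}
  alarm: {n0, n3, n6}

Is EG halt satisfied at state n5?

Yes

EG halt: greatest fixpoint, start Z0 = {n1, n2, n3, n4, n5, n6, n7}, keep only states in Sat with some successor in Z. Z1 = {n1, n2, n3, n4, n5, n7}; Z2 = {n1, n2, n4, n5, n7}; fixed.
Sat(EG halt) = {n1, n2, n4, n5, n7}
n5 ∈ Sat(EG halt) = {n1, n2, n4, n5, n7}, so the formula holds at n5.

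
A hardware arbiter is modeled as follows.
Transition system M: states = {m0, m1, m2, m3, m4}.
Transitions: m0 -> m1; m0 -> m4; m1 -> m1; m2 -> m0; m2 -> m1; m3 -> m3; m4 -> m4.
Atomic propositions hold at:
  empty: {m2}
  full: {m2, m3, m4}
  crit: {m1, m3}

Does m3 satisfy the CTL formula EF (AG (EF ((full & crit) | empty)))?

Yes

Sat(full & crit) = {m3}
Sat((full & crit) | empty) = {m2, m3}
EF ((full & crit) | empty): least fixpoint, start Z0 = {m2, m3}, add states with some successor in Z. Already a fixed point.
Sat(EF ((full & crit) | empty)) = {m2, m3}
AG (EF ((full & crit) | empty)): greatest fixpoint, start Z0 = {m2, m3}, keep only states in Sat with every successor in Z. Z1 = {m3}; fixed.
Sat(AG (EF ((full & crit) | empty))) = {m3}
EF (AG (EF ((full & crit) | empty))): least fixpoint, start Z0 = {m3}, add states with some successor in Z. Already a fixed point.
Sat(EF (AG (EF ((full & crit) | empty)))) = {m3}
m3 ∈ Sat(EF (AG (EF ((full & crit) | empty)))) = {m3}, so the formula holds at m3.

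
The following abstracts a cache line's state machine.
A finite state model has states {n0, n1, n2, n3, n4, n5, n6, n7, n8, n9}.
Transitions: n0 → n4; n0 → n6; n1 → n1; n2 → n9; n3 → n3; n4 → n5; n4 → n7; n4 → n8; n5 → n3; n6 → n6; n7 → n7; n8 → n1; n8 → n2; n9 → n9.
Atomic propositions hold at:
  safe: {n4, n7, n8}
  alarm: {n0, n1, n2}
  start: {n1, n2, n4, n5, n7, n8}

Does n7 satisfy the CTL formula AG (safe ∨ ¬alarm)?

Sat(¬alarm) = {n3, n4, n5, n6, n7, n8, n9}
Sat(safe ∨ ¬alarm) = {n3, n4, n5, n6, n7, n8, n9}
AG (safe ∨ ¬alarm): greatest fixpoint, start Z0 = {n3, n4, n5, n6, n7, n8, n9}, keep only states in Sat with every successor in Z. Z1 = {n3, n4, n5, n6, n7, n9}; Z2 = {n3, n5, n6, n7, n9}; fixed.
Sat(AG (safe ∨ ¬alarm)) = {n3, n5, n6, n7, n9}
n7 ∈ Sat(AG (safe ∨ ¬alarm)) = {n3, n5, n6, n7, n9}, so the formula holds at n7.

Yes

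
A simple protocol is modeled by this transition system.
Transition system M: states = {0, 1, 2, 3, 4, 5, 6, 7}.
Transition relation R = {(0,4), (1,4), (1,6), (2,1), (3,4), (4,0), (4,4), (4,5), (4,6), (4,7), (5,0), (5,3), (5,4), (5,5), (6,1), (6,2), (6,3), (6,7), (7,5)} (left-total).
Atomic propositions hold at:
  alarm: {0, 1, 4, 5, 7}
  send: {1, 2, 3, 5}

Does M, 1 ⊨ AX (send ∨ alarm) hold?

Sat(send ∨ alarm) = {0, 1, 2, 3, 4, 5, 7}
Sat(AX (send ∨ alarm)) = {s : every successor in {0, 1, 2, 3, 4, 5, 7}} = {0, 2, 3, 5, 6, 7}
1 ∉ Sat(AX (send ∨ alarm)) = {0, 2, 3, 5, 6, 7}, so the formula does not hold at 1.

No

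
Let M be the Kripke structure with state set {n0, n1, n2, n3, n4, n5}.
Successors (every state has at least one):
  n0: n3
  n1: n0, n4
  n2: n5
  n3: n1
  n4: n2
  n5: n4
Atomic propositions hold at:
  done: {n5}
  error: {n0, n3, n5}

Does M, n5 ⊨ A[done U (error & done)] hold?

Sat(error & done) = {n5}
A[done U (error & done)]: least fixpoint, start Z0 = Sat((error & done)) = {n5}, add states in Sat(done) with every successor in Z. Already a fixed point.
Sat(A[done U (error & done)]) = {n5}
n5 ∈ Sat(A[done U (error & done)]) = {n5}, so the formula holds at n5.

Yes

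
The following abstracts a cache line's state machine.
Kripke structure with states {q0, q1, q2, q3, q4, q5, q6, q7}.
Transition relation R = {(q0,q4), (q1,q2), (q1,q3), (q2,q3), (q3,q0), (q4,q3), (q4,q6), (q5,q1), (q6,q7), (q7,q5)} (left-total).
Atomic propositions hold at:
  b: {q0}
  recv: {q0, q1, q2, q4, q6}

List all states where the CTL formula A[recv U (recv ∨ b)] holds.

{q0, q1, q2, q4, q6}

Sat(recv ∨ b) = {q0, q1, q2, q4, q6}
A[recv U (recv ∨ b)]: least fixpoint, start Z0 = Sat((recv ∨ b)) = {q0, q1, q2, q4, q6}, add states in Sat(recv) with every successor in Z. Already a fixed point.
Sat(A[recv U (recv ∨ b)]) = {q0, q1, q2, q4, q6}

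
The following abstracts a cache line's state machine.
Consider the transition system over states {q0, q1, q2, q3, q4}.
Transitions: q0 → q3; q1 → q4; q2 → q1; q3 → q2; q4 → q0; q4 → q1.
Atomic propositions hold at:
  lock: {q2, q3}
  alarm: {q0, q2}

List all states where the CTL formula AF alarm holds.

AF alarm: least fixpoint, start Z0 = {q0, q2}, add states with every successor in Z. Z1 = {q0, q2, q3}; fixed.
Sat(AF alarm) = {q0, q2, q3}

{q0, q2, q3}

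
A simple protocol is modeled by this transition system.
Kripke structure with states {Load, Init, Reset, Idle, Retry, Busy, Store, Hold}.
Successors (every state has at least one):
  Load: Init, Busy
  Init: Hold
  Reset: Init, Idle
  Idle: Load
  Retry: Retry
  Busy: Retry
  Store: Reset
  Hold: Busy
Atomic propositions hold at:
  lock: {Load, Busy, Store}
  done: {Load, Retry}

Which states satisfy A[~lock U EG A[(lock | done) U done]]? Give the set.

Sat(~lock) = {Init, Reset, Idle, Retry, Hold}
Sat(lock | done) = {Load, Retry, Busy, Store}
A[(lock | done) U done]: least fixpoint, start Z0 = Sat(done) = {Load, Retry}, add states in Sat(lock | done) with every successor in Z. Z1 = {Load, Retry, Busy}; fixed.
Sat(A[(lock | done) U done]) = {Load, Retry, Busy}
EG A[(lock | done) U done]: greatest fixpoint, start Z0 = {Load, Retry, Busy}, keep only states in Sat with some successor in Z. Already a fixed point.
Sat(EG A[(lock | done) U done]) = {Load, Retry, Busy}
A[~lock U EG A[(lock | done) U done]]: least fixpoint, start Z0 = Sat(EG A[(lock | done) U done]) = {Load, Retry, Busy}, add states in Sat(~lock) with every successor in Z. Z1 = {Load, Idle, Retry, Busy, Hold}; Z2 = {Load, Init, Idle, Retry, Busy, Hold}; Z3 = {Load, Init, Reset, Idle, Retry, Busy, Hold}; fixed.
Sat(A[~lock U EG A[(lock | done) U done]]) = {Load, Init, Reset, Idle, Retry, Busy, Hold}

{Load, Init, Reset, Idle, Retry, Busy, Hold}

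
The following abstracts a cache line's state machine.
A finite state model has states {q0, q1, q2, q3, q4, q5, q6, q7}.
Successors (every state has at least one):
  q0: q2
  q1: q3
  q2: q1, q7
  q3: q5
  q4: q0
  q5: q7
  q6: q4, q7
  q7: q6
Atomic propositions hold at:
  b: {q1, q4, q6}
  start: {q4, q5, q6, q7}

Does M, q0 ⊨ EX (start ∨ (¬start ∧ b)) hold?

No

Sat(¬start) = {q0, q1, q2, q3}
Sat(¬start ∧ b) = {q1}
Sat(start ∨ (¬start ∧ b)) = {q1, q4, q5, q6, q7}
Sat(EX (start ∨ (¬start ∧ b))) = {s : some successor in {q1, q4, q5, q6, q7}} = {q2, q3, q5, q6, q7}
q0 ∉ Sat(EX (start ∨ (¬start ∧ b))) = {q2, q3, q5, q6, q7}, so the formula does not hold at q0.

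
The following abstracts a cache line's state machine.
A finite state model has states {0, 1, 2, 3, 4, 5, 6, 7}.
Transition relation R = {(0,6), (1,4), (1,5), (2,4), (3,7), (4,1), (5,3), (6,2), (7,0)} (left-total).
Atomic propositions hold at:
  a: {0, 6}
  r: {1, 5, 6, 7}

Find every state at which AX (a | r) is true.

Sat(a | r) = {0, 1, 5, 6, 7}
Sat(AX (a | r)) = {s : every successor in {0, 1, 5, 6, 7}} = {0, 3, 4, 7}

{0, 3, 4, 7}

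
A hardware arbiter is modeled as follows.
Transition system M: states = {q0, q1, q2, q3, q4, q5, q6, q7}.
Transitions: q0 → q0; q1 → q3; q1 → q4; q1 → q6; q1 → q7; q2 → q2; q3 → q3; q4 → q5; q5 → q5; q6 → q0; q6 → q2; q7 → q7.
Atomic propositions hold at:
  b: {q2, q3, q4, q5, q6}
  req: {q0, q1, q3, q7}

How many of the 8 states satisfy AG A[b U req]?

A[b U req]: least fixpoint, start Z0 = Sat(req) = {q0, q1, q3, q7}, add states in Sat(b) with every successor in Z. Already a fixed point.
Sat(A[b U req]) = {q0, q1, q3, q7}
AG A[b U req]: greatest fixpoint, start Z0 = {q0, q1, q3, q7}, keep only states in Sat with every successor in Z. Z1 = {q0, q3, q7}; fixed.
Sat(AG A[b U req]) = {q0, q3, q7}
|Sat(AG A[b U req])| = |{q0, q3, q7}| = 3.

3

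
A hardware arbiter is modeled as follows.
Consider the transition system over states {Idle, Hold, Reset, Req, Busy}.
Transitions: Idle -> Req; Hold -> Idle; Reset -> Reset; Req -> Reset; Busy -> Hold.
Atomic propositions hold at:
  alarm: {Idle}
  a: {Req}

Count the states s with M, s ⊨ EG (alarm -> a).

Sat(alarm -> a) = {Hold, Reset, Req, Busy}
EG (alarm -> a): greatest fixpoint, start Z0 = {Hold, Reset, Req, Busy}, keep only states in Sat with some successor in Z. Z1 = {Reset, Req, Busy}; Z2 = {Reset, Req}; fixed.
Sat(EG (alarm -> a)) = {Reset, Req}
|Sat(EG (alarm -> a))| = |{Reset, Req}| = 2.

2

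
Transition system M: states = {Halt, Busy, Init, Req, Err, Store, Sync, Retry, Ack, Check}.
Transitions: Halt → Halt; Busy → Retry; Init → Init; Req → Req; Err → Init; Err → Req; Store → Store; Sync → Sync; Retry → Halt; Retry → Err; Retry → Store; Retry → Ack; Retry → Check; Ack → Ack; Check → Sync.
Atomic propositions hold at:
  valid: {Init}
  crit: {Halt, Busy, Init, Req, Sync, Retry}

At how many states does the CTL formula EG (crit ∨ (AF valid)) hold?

AF valid: least fixpoint, start Z0 = {Init}, add states with every successor in Z. Already a fixed point.
Sat(AF valid) = {Init}
Sat(crit ∨ (AF valid)) = {Halt, Busy, Init, Req, Sync, Retry}
EG (crit ∨ (AF valid)): greatest fixpoint, start Z0 = {Halt, Busy, Init, Req, Sync, Retry}, keep only states in Sat with some successor in Z. Already a fixed point.
Sat(EG (crit ∨ (AF valid))) = {Halt, Busy, Init, Req, Sync, Retry}
|Sat(EG (crit ∨ (AF valid)))| = |{Halt, Busy, Init, Req, Sync, Retry}| = 6.

6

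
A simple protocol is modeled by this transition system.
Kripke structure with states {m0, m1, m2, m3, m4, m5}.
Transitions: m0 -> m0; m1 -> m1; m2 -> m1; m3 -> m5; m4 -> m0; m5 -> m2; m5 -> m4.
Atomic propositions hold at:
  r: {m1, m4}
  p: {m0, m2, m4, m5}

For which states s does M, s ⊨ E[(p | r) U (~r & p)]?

Sat(p | r) = {m0, m1, m2, m4, m5}
Sat(~r) = {m0, m2, m3, m5}
Sat(~r & p) = {m0, m2, m5}
E[(p | r) U (~r & p)]: least fixpoint, start Z0 = Sat((~r & p)) = {m0, m2, m5}, add states in Sat(p | r) with some successor in Z. Z1 = {m0, m2, m4, m5}; fixed.
Sat(E[(p | r) U (~r & p)]) = {m0, m2, m4, m5}

{m0, m2, m4, m5}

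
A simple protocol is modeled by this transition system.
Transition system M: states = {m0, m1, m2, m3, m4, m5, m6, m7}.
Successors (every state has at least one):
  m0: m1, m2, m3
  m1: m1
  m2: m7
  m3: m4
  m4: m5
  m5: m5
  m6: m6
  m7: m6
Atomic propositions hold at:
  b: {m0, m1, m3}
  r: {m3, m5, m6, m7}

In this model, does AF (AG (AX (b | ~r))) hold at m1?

Sat(~r) = {m0, m1, m2, m4}
Sat(b | ~r) = {m0, m1, m2, m3, m4}
Sat(AX (b | ~r)) = {s : every successor in {m0, m1, m2, m3, m4}} = {m0, m1, m3}
AG (AX (b | ~r)): greatest fixpoint, start Z0 = {m0, m1, m3}, keep only states in Sat with every successor in Z. Z1 = {m1}; fixed.
Sat(AG (AX (b | ~r))) = {m1}
AF (AG (AX (b | ~r))): least fixpoint, start Z0 = {m1}, add states with every successor in Z. Already a fixed point.
Sat(AF (AG (AX (b | ~r)))) = {m1}
m1 ∈ Sat(AF (AG (AX (b | ~r)))) = {m1}, so the formula holds at m1.

Yes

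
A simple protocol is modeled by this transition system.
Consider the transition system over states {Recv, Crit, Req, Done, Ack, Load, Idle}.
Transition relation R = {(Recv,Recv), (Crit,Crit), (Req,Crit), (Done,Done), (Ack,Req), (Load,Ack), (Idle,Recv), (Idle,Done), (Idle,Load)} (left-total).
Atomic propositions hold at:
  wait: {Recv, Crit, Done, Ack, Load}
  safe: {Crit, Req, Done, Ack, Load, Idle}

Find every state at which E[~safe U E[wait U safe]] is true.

{Crit, Req, Done, Ack, Load, Idle}

Sat(~safe) = {Recv}
E[wait U safe]: least fixpoint, start Z0 = Sat(safe) = {Crit, Req, Done, Ack, Load, Idle}, add states in Sat(wait) with some successor in Z. Already a fixed point.
Sat(E[wait U safe]) = {Crit, Req, Done, Ack, Load, Idle}
E[~safe U E[wait U safe]]: least fixpoint, start Z0 = Sat(E[wait U safe]) = {Crit, Req, Done, Ack, Load, Idle}, add states in Sat(~safe) with some successor in Z. Already a fixed point.
Sat(E[~safe U E[wait U safe]]) = {Crit, Req, Done, Ack, Load, Idle}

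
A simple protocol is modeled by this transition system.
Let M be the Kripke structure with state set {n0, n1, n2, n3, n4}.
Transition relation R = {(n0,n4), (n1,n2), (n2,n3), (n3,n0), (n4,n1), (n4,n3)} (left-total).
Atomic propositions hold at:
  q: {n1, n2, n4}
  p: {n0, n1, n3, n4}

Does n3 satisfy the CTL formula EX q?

Sat(EX q) = {s : some successor in {n1, n2, n4}} = {n0, n1, n4}
n3 ∉ Sat(EX q) = {n0, n1, n4}, so the formula does not hold at n3.

No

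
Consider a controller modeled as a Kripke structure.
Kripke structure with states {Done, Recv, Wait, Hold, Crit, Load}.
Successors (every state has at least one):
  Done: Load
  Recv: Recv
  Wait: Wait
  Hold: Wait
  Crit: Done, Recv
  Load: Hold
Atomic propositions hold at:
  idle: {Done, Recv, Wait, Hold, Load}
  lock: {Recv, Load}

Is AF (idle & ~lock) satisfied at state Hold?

Sat(~lock) = {Done, Wait, Hold, Crit}
Sat(idle & ~lock) = {Done, Wait, Hold}
AF (idle & ~lock): least fixpoint, start Z0 = {Done, Wait, Hold}, add states with every successor in Z. Z1 = {Done, Wait, Hold, Load}; fixed.
Sat(AF (idle & ~lock)) = {Done, Wait, Hold, Load}
Hold ∈ Sat(AF (idle & ~lock)) = {Done, Wait, Hold, Load}, so the formula holds at Hold.

Yes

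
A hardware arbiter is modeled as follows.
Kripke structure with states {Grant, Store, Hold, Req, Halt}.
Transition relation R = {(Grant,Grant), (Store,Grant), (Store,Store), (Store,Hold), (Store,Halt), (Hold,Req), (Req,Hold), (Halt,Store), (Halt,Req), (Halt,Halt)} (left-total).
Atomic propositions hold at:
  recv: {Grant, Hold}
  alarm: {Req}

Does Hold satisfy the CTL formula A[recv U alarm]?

A[recv U alarm]: least fixpoint, start Z0 = Sat(alarm) = {Req}, add states in Sat(recv) with every successor in Z. Z1 = {Hold, Req}; fixed.
Sat(A[recv U alarm]) = {Hold, Req}
Hold ∈ Sat(A[recv U alarm]) = {Hold, Req}, so the formula holds at Hold.

Yes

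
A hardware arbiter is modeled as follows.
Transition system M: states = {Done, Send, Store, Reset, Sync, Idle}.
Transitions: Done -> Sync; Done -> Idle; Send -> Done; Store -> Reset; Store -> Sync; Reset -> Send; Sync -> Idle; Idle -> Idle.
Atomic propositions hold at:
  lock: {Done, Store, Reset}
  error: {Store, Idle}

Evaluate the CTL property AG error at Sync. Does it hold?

No

AG error: greatest fixpoint, start Z0 = {Store, Idle}, keep only states in Sat with every successor in Z. Z1 = {Idle}; fixed.
Sat(AG error) = {Idle}
Sync ∉ Sat(AG error) = {Idle}, so the formula does not hold at Sync.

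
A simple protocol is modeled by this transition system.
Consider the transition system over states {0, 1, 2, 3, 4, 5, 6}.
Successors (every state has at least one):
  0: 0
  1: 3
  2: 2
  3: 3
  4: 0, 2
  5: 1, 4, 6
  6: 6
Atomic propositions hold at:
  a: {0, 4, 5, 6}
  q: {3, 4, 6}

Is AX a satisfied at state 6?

Sat(AX a) = {s : every successor in {0, 4, 5, 6}} = {0, 6}
6 ∈ Sat(AX a) = {0, 6}, so the formula holds at 6.

Yes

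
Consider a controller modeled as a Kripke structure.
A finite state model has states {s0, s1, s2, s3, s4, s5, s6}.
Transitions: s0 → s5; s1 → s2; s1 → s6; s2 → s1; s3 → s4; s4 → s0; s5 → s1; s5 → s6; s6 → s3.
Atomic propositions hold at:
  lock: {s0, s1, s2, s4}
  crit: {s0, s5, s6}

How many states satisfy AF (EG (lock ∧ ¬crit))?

Sat(¬crit) = {s1, s2, s3, s4}
Sat(lock ∧ ¬crit) = {s1, s2, s4}
EG (lock ∧ ¬crit): greatest fixpoint, start Z0 = {s1, s2, s4}, keep only states in Sat with some successor in Z. Z1 = {s1, s2}; fixed.
Sat(EG (lock ∧ ¬crit)) = {s1, s2}
AF (EG (lock ∧ ¬crit)): least fixpoint, start Z0 = {s1, s2}, add states with every successor in Z. Already a fixed point.
Sat(AF (EG (lock ∧ ¬crit))) = {s1, s2}
|Sat(AF (EG (lock ∧ ¬crit)))| = |{s1, s2}| = 2.

2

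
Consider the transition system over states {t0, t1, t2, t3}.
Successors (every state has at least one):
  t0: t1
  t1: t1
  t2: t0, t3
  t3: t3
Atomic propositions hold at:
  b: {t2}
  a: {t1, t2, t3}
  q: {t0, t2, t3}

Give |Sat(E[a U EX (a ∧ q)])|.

Sat(a ∧ q) = {t2, t3}
Sat(EX (a ∧ q)) = {s : some successor in {t2, t3}} = {t2, t3}
E[a U EX (a ∧ q)]: least fixpoint, start Z0 = Sat(EX (a ∧ q)) = {t2, t3}, add states in Sat(a) with some successor in Z. Already a fixed point.
Sat(E[a U EX (a ∧ q)]) = {t2, t3}
|Sat(E[a U EX (a ∧ q)])| = |{t2, t3}| = 2.

2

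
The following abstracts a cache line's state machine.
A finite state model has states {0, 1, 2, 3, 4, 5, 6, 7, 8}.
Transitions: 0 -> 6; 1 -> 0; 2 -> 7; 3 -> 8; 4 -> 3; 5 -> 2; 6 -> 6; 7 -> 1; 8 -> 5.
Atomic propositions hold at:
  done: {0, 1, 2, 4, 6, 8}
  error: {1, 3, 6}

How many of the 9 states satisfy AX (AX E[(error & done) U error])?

Sat(error & done) = {1, 6}
E[(error & done) U error]: least fixpoint, start Z0 = Sat(error) = {1, 3, 6}, add states in Sat(error & done) with some successor in Z. Already a fixed point.
Sat(E[(error & done) U error]) = {1, 3, 6}
Sat(AX E[(error & done) U error]) = {s : every successor in {1, 3, 6}} = {0, 4, 6, 7}
Sat(AX (AX E[(error & done) U error])) = {s : every successor in {0, 4, 6, 7}} = {0, 1, 2, 6}
|Sat(AX (AX E[(error & done) U error]))| = |{0, 1, 2, 6}| = 4.

4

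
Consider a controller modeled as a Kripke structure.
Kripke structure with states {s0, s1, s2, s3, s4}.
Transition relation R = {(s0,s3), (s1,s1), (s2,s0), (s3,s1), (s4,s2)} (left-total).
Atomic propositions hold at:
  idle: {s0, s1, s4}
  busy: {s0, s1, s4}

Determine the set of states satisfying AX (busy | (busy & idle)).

{s1, s2, s3}

Sat(busy & idle) = {s0, s1, s4}
Sat(busy | (busy & idle)) = {s0, s1, s4}
Sat(AX (busy | (busy & idle))) = {s : every successor in {s0, s1, s4}} = {s1, s2, s3}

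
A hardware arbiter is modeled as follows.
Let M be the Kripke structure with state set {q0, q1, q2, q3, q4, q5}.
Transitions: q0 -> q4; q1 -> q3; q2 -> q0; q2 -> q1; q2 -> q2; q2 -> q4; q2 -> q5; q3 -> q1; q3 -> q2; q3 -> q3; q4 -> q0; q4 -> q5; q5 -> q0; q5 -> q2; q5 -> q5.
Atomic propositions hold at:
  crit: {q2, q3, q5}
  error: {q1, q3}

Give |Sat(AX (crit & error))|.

Sat(crit & error) = {q3}
Sat(AX (crit & error)) = {s : every successor in {q3}} = {q1}
|Sat(AX (crit & error))| = |{q1}| = 1.

1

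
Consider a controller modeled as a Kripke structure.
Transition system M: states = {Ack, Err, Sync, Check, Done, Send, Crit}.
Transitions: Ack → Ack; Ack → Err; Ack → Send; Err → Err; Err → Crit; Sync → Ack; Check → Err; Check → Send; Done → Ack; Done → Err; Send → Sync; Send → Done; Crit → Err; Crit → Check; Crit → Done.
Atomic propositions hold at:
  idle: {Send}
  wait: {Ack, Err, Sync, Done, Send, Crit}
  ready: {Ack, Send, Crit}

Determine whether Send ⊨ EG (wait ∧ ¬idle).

Sat(¬idle) = {Ack, Err, Sync, Check, Done, Crit}
Sat(wait ∧ ¬idle) = {Ack, Err, Sync, Done, Crit}
EG (wait ∧ ¬idle): greatest fixpoint, start Z0 = {Ack, Err, Sync, Done, Crit}, keep only states in Sat with some successor in Z. Already a fixed point.
Sat(EG (wait ∧ ¬idle)) = {Ack, Err, Sync, Done, Crit}
Send ∉ Sat(EG (wait ∧ ¬idle)) = {Ack, Err, Sync, Done, Crit}, so the formula does not hold at Send.

No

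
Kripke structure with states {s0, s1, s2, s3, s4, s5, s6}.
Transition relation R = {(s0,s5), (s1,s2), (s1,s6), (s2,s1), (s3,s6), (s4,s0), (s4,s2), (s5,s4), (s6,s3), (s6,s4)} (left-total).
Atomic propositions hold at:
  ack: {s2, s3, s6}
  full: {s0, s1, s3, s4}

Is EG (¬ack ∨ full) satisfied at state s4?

Yes

Sat(¬ack) = {s0, s1, s4, s5}
Sat(¬ack ∨ full) = {s0, s1, s3, s4, s5}
EG (¬ack ∨ full): greatest fixpoint, start Z0 = {s0, s1, s3, s4, s5}, keep only states in Sat with some successor in Z. Z1 = {s0, s4, s5}; fixed.
Sat(EG (¬ack ∨ full)) = {s0, s4, s5}
s4 ∈ Sat(EG (¬ack ∨ full)) = {s0, s4, s5}, so the formula holds at s4.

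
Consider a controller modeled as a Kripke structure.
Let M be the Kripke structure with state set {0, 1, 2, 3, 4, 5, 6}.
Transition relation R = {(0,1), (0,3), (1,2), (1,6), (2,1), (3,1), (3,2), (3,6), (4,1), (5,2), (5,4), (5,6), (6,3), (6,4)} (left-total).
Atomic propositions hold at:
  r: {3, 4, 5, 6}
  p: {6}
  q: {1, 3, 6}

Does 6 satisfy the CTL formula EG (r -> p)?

Sat(r -> p) = {0, 1, 2, 6}
EG (r -> p): greatest fixpoint, start Z0 = {0, 1, 2, 6}, keep only states in Sat with some successor in Z. Z1 = {0, 1, 2}; fixed.
Sat(EG (r -> p)) = {0, 1, 2}
6 ∉ Sat(EG (r -> p)) = {0, 1, 2}, so the formula does not hold at 6.

No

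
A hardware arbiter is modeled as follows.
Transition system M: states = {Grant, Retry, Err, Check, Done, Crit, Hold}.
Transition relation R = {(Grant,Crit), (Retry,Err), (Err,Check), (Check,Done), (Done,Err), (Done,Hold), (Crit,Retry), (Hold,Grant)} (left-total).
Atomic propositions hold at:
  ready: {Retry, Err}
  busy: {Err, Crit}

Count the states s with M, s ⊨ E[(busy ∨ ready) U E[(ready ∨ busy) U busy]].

Sat(busy ∨ ready) = {Retry, Err, Crit}
Sat(ready ∨ busy) = {Retry, Err, Crit}
E[(ready ∨ busy) U busy]: least fixpoint, start Z0 = Sat(busy) = {Err, Crit}, add states in Sat(ready ∨ busy) with some successor in Z. Z1 = {Retry, Err, Crit}; fixed.
Sat(E[(ready ∨ busy) U busy]) = {Retry, Err, Crit}
E[(busy ∨ ready) U E[(ready ∨ busy) U busy]]: least fixpoint, start Z0 = Sat(E[(ready ∨ busy) U busy]) = {Retry, Err, Crit}, add states in Sat(busy ∨ ready) with some successor in Z. Already a fixed point.
Sat(E[(busy ∨ ready) U E[(ready ∨ busy) U busy]]) = {Retry, Err, Crit}
|Sat(E[(busy ∨ ready) U E[(ready ∨ busy) U busy]])| = |{Retry, Err, Crit}| = 3.

3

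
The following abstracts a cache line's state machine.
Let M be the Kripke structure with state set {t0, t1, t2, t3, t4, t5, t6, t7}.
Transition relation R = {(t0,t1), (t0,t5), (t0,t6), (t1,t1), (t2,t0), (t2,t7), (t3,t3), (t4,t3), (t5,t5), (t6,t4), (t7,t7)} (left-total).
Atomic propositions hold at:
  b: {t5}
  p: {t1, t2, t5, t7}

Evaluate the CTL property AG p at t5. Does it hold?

Yes

AG p: greatest fixpoint, start Z0 = {t1, t2, t5, t7}, keep only states in Sat with every successor in Z. Z1 = {t1, t5, t7}; fixed.
Sat(AG p) = {t1, t5, t7}
t5 ∈ Sat(AG p) = {t1, t5, t7}, so the formula holds at t5.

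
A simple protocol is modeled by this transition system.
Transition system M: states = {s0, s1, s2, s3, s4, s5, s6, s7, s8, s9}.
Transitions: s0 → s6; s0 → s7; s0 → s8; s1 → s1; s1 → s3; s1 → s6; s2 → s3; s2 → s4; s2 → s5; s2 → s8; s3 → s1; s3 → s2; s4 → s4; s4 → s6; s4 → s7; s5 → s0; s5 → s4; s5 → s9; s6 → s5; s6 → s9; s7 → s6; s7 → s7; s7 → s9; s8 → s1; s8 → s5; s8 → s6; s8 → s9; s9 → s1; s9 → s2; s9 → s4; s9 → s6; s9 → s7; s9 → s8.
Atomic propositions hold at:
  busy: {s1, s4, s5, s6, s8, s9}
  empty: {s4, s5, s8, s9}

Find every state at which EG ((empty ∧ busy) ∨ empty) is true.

Sat(empty ∧ busy) = {s4, s5, s8, s9}
Sat((empty ∧ busy) ∨ empty) = {s4, s5, s8, s9}
EG ((empty ∧ busy) ∨ empty): greatest fixpoint, start Z0 = {s4, s5, s8, s9}, keep only states in Sat with some successor in Z. Already a fixed point.
Sat(EG ((empty ∧ busy) ∨ empty)) = {s4, s5, s8, s9}

{s4, s5, s8, s9}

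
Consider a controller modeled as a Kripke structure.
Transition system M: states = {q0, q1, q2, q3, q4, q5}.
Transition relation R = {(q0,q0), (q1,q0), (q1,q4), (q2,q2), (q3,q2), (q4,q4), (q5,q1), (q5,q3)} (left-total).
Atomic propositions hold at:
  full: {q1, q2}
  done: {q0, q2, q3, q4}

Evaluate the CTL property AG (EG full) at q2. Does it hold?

Yes

EG full: greatest fixpoint, start Z0 = {q1, q2}, keep only states in Sat with some successor in Z. Z1 = {q2}; fixed.
Sat(EG full) = {q2}
AG (EG full): greatest fixpoint, start Z0 = {q2}, keep only states in Sat with every successor in Z. Already a fixed point.
Sat(AG (EG full)) = {q2}
q2 ∈ Sat(AG (EG full)) = {q2}, so the formula holds at q2.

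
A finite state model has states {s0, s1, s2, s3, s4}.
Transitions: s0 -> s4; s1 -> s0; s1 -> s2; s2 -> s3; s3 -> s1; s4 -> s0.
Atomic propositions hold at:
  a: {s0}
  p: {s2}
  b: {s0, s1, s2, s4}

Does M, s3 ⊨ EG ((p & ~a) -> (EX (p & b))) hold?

Sat(~a) = {s1, s2, s3, s4}
Sat(p & ~a) = {s2}
Sat(p & b) = {s2}
Sat(EX (p & b)) = {s : some successor in {s2}} = {s1}
Sat((p & ~a) -> (EX (p & b))) = {s0, s1, s3, s4}
EG ((p & ~a) -> (EX (p & b))): greatest fixpoint, start Z0 = {s0, s1, s3, s4}, keep only states in Sat with some successor in Z. Already a fixed point.
Sat(EG ((p & ~a) -> (EX (p & b)))) = {s0, s1, s3, s4}
s3 ∈ Sat(EG ((p & ~a) -> (EX (p & b)))) = {s0, s1, s3, s4}, so the formula holds at s3.

Yes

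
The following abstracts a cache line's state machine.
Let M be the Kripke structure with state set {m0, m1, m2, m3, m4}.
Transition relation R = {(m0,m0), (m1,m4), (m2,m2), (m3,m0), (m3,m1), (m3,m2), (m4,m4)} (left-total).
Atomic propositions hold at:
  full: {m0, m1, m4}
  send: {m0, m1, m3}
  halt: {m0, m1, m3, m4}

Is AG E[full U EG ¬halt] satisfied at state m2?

Yes

Sat(¬halt) = {m2}
EG ¬halt: greatest fixpoint, start Z0 = {m2}, keep only states in Sat with some successor in Z. Already a fixed point.
Sat(EG ¬halt) = {m2}
E[full U EG ¬halt]: least fixpoint, start Z0 = Sat(EG ¬halt) = {m2}, add states in Sat(full) with some successor in Z. Already a fixed point.
Sat(E[full U EG ¬halt]) = {m2}
AG E[full U EG ¬halt]: greatest fixpoint, start Z0 = {m2}, keep only states in Sat with every successor in Z. Already a fixed point.
Sat(AG E[full U EG ¬halt]) = {m2}
m2 ∈ Sat(AG E[full U EG ¬halt]) = {m2}, so the formula holds at m2.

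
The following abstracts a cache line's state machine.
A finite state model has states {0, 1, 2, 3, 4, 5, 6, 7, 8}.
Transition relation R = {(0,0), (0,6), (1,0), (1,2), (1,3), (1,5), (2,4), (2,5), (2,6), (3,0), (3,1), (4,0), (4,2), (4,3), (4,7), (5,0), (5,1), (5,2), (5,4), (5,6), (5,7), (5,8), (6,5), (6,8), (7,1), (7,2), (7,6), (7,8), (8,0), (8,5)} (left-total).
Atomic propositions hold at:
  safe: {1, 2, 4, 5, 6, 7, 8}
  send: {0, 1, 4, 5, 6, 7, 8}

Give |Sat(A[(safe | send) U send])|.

8

Sat(safe | send) = {0, 1, 2, 4, 5, 6, 7, 8}
A[(safe | send) U send]: least fixpoint, start Z0 = Sat(send) = {0, 1, 4, 5, 6, 7, 8}, add states in Sat(safe | send) with every successor in Z. Z1 = {0, 1, 2, 4, 5, 6, 7, 8}; fixed.
Sat(A[(safe | send) U send]) = {0, 1, 2, 4, 5, 6, 7, 8}
|Sat(A[(safe | send) U send])| = |{0, 1, 2, 4, 5, 6, 7, 8}| = 8.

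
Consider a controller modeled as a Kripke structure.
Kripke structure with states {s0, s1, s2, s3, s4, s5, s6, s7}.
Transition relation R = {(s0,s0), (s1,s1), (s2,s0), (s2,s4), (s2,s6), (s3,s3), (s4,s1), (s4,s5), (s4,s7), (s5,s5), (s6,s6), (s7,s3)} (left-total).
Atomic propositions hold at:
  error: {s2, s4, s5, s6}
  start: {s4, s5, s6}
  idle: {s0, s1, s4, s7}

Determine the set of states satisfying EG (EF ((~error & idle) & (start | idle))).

Sat(~error) = {s0, s1, s3, s7}
Sat(~error & idle) = {s0, s1, s7}
Sat(start | idle) = {s0, s1, s4, s5, s6, s7}
Sat((~error & idle) & (start | idle)) = {s0, s1, s7}
EF ((~error & idle) & (start | idle)): least fixpoint, start Z0 = {s0, s1, s7}, add states with some successor in Z. Z1 = {s0, s1, s2, s4, s7}; fixed.
Sat(EF ((~error & idle) & (start | idle))) = {s0, s1, s2, s4, s7}
EG (EF ((~error & idle) & (start | idle))): greatest fixpoint, start Z0 = {s0, s1, s2, s4, s7}, keep only states in Sat with some successor in Z. Z1 = {s0, s1, s2, s4}; fixed.
Sat(EG (EF ((~error & idle) & (start | idle)))) = {s0, s1, s2, s4}

{s0, s1, s2, s4}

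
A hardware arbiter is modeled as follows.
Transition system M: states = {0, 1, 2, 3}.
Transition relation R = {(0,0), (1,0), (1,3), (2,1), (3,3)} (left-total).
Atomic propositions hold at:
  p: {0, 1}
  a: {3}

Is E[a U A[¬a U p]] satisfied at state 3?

Sat(¬a) = {0, 1, 2}
A[¬a U p]: least fixpoint, start Z0 = Sat(p) = {0, 1}, add states in Sat(¬a) with every successor in Z. Z1 = {0, 1, 2}; fixed.
Sat(A[¬a U p]) = {0, 1, 2}
E[a U A[¬a U p]]: least fixpoint, start Z0 = Sat(A[¬a U p]) = {0, 1, 2}, add states in Sat(a) with some successor in Z. Already a fixed point.
Sat(E[a U A[¬a U p]]) = {0, 1, 2}
3 ∉ Sat(E[a U A[¬a U p]]) = {0, 1, 2}, so the formula does not hold at 3.

No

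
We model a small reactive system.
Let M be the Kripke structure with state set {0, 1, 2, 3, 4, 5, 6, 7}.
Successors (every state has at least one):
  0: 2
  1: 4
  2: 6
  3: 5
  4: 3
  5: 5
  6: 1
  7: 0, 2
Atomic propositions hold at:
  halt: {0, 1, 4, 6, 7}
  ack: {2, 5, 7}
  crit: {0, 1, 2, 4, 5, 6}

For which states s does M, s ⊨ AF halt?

AF halt: least fixpoint, start Z0 = {0, 1, 4, 6, 7}, add states with every successor in Z. Z1 = {0, 1, 2, 4, 6, 7}; fixed.
Sat(AF halt) = {0, 1, 2, 4, 6, 7}

{0, 1, 2, 4, 6, 7}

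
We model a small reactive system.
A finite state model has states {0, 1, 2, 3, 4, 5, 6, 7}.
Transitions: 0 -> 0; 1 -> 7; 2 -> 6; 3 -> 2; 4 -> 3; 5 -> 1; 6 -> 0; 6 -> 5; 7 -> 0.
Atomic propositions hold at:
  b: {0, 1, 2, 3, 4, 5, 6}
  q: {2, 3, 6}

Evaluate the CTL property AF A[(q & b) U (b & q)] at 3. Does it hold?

Sat(q & b) = {2, 3, 6}
Sat(b & q) = {2, 3, 6}
A[(q & b) U (b & q)]: least fixpoint, start Z0 = Sat((b & q)) = {2, 3, 6}, add states in Sat(q & b) with every successor in Z. Already a fixed point.
Sat(A[(q & b) U (b & q)]) = {2, 3, 6}
AF A[(q & b) U (b & q)]: least fixpoint, start Z0 = {2, 3, 6}, add states with every successor in Z. Z1 = {2, 3, 4, 6}; fixed.
Sat(AF A[(q & b) U (b & q)]) = {2, 3, 4, 6}
3 ∈ Sat(AF A[(q & b) U (b & q)]) = {2, 3, 4, 6}, so the formula holds at 3.

Yes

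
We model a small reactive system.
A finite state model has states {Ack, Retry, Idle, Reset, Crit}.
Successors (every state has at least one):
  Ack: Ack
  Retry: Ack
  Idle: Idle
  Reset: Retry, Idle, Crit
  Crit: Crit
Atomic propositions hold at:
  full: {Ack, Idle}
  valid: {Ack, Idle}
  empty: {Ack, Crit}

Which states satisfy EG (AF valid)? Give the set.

{Ack, Retry, Idle}

AF valid: least fixpoint, start Z0 = {Ack, Idle}, add states with every successor in Z. Z1 = {Ack, Retry, Idle}; fixed.
Sat(AF valid) = {Ack, Retry, Idle}
EG (AF valid): greatest fixpoint, start Z0 = {Ack, Retry, Idle}, keep only states in Sat with some successor in Z. Already a fixed point.
Sat(EG (AF valid)) = {Ack, Retry, Idle}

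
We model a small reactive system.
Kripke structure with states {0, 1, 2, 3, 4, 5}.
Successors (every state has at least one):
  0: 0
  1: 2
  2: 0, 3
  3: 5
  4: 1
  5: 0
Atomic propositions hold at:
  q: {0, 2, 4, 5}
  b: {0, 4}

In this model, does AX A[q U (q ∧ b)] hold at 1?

No

Sat(q ∧ b) = {0, 4}
A[q U (q ∧ b)]: least fixpoint, start Z0 = Sat((q ∧ b)) = {0, 4}, add states in Sat(q) with every successor in Z. Z1 = {0, 4, 5}; fixed.
Sat(A[q U (q ∧ b)]) = {0, 4, 5}
Sat(AX A[q U (q ∧ b)]) = {s : every successor in {0, 4, 5}} = {0, 3, 5}
1 ∉ Sat(AX A[q U (q ∧ b)]) = {0, 3, 5}, so the formula does not hold at 1.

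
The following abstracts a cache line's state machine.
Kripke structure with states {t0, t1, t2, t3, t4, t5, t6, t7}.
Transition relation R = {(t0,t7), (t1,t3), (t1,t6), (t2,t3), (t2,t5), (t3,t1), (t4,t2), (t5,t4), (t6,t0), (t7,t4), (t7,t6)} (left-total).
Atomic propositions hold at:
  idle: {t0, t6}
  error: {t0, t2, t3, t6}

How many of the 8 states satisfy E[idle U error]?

E[idle U error]: least fixpoint, start Z0 = Sat(error) = {t0, t2, t3, t6}, add states in Sat(idle) with some successor in Z. Already a fixed point.
Sat(E[idle U error]) = {t0, t2, t3, t6}
|Sat(E[idle U error])| = |{t0, t2, t3, t6}| = 4.

4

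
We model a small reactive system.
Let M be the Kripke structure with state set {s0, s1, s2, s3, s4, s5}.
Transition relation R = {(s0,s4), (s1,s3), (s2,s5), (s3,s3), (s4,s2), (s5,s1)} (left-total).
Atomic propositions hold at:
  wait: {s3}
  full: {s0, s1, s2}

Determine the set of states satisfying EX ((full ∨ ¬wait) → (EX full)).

Sat(¬wait) = {s0, s1, s2, s4, s5}
Sat(full ∨ ¬wait) = {s0, s1, s2, s4, s5}
Sat(EX full) = {s : some successor in {s0, s1, s2}} = {s4, s5}
Sat((full ∨ ¬wait) → (EX full)) = {s3, s4, s5}
Sat(EX ((full ∨ ¬wait) → (EX full))) = {s : some successor in {s3, s4, s5}} = {s0, s1, s2, s3}

{s0, s1, s2, s3}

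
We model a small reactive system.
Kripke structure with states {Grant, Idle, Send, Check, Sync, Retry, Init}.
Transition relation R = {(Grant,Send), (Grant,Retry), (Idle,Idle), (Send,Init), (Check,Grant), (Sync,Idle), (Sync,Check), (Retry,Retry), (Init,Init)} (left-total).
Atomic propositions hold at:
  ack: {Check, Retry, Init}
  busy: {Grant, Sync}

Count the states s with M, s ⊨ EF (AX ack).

Sat(AX ack) = {s : every successor in {Check, Retry, Init}} = {Send, Retry, Init}
EF (AX ack): least fixpoint, start Z0 = {Send, Retry, Init}, add states with some successor in Z. Z1 = {Grant, Send, Retry, Init}; Z2 = {Grant, Send, Check, Retry, Init}; Z3 = {Grant, Send, Check, Sync, Retry, Init}; fixed.
Sat(EF (AX ack)) = {Grant, Send, Check, Sync, Retry, Init}
|Sat(EF (AX ack))| = |{Grant, Send, Check, Sync, Retry, Init}| = 6.

6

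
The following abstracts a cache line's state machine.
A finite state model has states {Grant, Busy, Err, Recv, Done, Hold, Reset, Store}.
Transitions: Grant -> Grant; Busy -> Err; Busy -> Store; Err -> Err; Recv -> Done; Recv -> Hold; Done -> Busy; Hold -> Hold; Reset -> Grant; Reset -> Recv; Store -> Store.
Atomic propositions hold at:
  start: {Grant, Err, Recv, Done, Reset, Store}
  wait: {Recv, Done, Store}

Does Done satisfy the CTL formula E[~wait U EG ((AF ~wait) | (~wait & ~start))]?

Yes

Sat(~wait) = {Grant, Busy, Err, Hold, Reset}
AF ~wait: least fixpoint, start Z0 = {Grant, Busy, Err, Hold, Reset}, add states with every successor in Z. Z1 = {Grant, Busy, Err, Done, Hold, Reset}; Z2 = {Grant, Busy, Err, Recv, Done, Hold, Reset}; fixed.
Sat(AF ~wait) = {Grant, Busy, Err, Recv, Done, Hold, Reset}
Sat(~start) = {Busy, Hold}
Sat(~wait & ~start) = {Busy, Hold}
Sat((AF ~wait) | (~wait & ~start)) = {Grant, Busy, Err, Recv, Done, Hold, Reset}
EG ((AF ~wait) | (~wait & ~start)): greatest fixpoint, start Z0 = {Grant, Busy, Err, Recv, Done, Hold, Reset}, keep only states in Sat with some successor in Z. Already a fixed point.
Sat(EG ((AF ~wait) | (~wait & ~start))) = {Grant, Busy, Err, Recv, Done, Hold, Reset}
E[~wait U EG ((AF ~wait) | (~wait & ~start))]: least fixpoint, start Z0 = Sat(EG ((AF ~wait) | (~wait & ~start))) = {Grant, Busy, Err, Recv, Done, Hold, Reset}, add states in Sat(~wait) with some successor in Z. Already a fixed point.
Sat(E[~wait U EG ((AF ~wait) | (~wait & ~start))]) = {Grant, Busy, Err, Recv, Done, Hold, Reset}
Done ∈ Sat(E[~wait U EG ((AF ~wait) | (~wait & ~start))]) = {Grant, Busy, Err, Recv, Done, Hold, Reset}, so the formula holds at Done.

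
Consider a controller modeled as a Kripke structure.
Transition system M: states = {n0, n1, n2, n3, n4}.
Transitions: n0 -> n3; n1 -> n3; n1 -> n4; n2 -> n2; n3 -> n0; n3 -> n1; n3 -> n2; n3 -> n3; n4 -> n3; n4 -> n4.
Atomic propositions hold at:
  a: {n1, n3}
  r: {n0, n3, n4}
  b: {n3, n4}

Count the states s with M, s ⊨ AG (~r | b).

1

Sat(~r) = {n1, n2}
Sat(~r | b) = {n1, n2, n3, n4}
AG (~r | b): greatest fixpoint, start Z0 = {n1, n2, n3, n4}, keep only states in Sat with every successor in Z. Z1 = {n1, n2, n4}; Z2 = {n2}; fixed.
Sat(AG (~r | b)) = {n2}
|Sat(AG (~r | b))| = |{n2}| = 1.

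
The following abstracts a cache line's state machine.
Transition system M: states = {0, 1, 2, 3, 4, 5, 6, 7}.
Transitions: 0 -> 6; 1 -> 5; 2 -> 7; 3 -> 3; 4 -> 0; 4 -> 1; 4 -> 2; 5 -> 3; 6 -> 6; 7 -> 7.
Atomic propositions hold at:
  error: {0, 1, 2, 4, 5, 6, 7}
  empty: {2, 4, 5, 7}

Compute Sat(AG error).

{0, 2, 6, 7}

AG error: greatest fixpoint, start Z0 = {0, 1, 2, 4, 5, 6, 7}, keep only states in Sat with every successor in Z. Z1 = {0, 1, 2, 4, 6, 7}; Z2 = {0, 2, 4, 6, 7}; Z3 = {0, 2, 6, 7}; fixed.
Sat(AG error) = {0, 2, 6, 7}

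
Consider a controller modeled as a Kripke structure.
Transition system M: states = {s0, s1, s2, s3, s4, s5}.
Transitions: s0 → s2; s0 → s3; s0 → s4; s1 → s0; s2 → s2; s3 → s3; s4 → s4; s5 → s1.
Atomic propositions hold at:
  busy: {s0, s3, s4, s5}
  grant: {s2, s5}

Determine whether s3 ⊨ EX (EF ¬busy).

No

Sat(¬busy) = {s1, s2}
EF ¬busy: least fixpoint, start Z0 = {s1, s2}, add states with some successor in Z. Z1 = {s0, s1, s2, s5}; fixed.
Sat(EF ¬busy) = {s0, s1, s2, s5}
Sat(EX (EF ¬busy)) = {s : some successor in {s0, s1, s2, s5}} = {s0, s1, s2, s5}
s3 ∉ Sat(EX (EF ¬busy)) = {s0, s1, s2, s5}, so the formula does not hold at s3.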